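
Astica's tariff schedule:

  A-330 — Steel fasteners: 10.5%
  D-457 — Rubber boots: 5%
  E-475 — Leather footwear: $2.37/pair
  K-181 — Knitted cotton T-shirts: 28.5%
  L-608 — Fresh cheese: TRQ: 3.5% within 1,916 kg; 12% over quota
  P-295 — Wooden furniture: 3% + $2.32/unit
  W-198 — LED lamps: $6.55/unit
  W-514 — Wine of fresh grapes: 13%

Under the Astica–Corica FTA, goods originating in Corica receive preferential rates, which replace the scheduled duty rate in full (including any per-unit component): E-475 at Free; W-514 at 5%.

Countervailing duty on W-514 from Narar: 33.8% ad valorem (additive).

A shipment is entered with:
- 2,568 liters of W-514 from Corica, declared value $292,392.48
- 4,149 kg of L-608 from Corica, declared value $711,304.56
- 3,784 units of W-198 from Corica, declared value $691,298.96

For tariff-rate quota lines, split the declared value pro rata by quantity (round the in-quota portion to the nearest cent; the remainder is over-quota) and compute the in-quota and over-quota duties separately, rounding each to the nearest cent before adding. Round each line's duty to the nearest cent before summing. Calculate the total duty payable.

$96,840.65

Line 1 (W-514, Corica, 2,568 liters, $292,392.48):
Base rate for W-514 is 13%.
Origin Corica qualifies under the Astica–Corica agreement and W-514 is covered: preferential rate 5% applies instead.
The additional-duty order on W-514 targets Narar, not Corica; it does not apply.
Duty = $292,392.48 × 5% = $14,619.62.
Line 2 (L-608, Corica, 4,149 kg, $711,304.56):
Code L-608 is under a tariff-rate quota (threshold 1,916 kg). In-quota: 1,916 kg at 3.5%; over-quota: 2,233 kg at 12%.
Pro-rata value split: in-quota = $711,304.56 × 1,916/4,149 = $328,479.04; over-quota = $711,304.56 − $328,479.04 = $382,825.52.
In-quota duty = $328,479.04 × 3.5% = $11,496.77. Over-quota duty = $382,825.52 × 12% = $45,939.06.
Line duty = $11,496.77 + $45,939.06 = $57,435.83.
Line 3 (W-198, Corica, 3,784 units, $691,298.96):
Base rate for W-198 is $6.55/unit.
Origin Corica is the FTA partner but W-198 is not on the preference list; base rate stands.
Duty = 3,784 × $6.55 = $24,785.20.
Total = $14,619.62 + $57,435.83 + $24,785.20 = $96,840.65.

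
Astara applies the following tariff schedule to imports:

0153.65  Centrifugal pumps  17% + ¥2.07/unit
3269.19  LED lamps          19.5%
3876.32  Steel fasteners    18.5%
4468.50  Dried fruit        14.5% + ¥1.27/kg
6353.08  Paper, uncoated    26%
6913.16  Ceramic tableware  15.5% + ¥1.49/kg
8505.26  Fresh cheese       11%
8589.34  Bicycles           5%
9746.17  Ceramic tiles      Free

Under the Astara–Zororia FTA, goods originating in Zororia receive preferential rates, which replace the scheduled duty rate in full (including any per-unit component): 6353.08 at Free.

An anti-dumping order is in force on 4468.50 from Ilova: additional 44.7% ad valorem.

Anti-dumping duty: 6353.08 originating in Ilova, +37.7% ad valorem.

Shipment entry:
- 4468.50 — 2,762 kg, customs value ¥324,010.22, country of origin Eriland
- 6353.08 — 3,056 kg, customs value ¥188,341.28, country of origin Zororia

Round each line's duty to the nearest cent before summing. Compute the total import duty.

¥50,489.22

Line 1 (4468.50, Eriland, 2,762 kg, ¥324,010.22):
Base rate for 4468.50 is 14.5% + ¥1.27/kg.
The additional-duty order on 4468.50 targets Ilova, not Eriland; it does not apply.
Duty = ¥324,010.22 × 14.5% + 2,762 × ¥1.27 = ¥50,489.22.
Line 2 (6353.08, Zororia, 3,056 kg, ¥188,341.28):
Base rate for 6353.08 is 26%.
Origin Zororia qualifies under the Astara–Zororia agreement and 6353.08 is covered: preferential rate Free applies instead.
The additional-duty order on 6353.08 targets Ilova, not Zororia; it does not apply.
Duty = ¥188,341.28 × 0% = ¥0.00.
Total = ¥50,489.22 + ¥0.00 = ¥50,489.22.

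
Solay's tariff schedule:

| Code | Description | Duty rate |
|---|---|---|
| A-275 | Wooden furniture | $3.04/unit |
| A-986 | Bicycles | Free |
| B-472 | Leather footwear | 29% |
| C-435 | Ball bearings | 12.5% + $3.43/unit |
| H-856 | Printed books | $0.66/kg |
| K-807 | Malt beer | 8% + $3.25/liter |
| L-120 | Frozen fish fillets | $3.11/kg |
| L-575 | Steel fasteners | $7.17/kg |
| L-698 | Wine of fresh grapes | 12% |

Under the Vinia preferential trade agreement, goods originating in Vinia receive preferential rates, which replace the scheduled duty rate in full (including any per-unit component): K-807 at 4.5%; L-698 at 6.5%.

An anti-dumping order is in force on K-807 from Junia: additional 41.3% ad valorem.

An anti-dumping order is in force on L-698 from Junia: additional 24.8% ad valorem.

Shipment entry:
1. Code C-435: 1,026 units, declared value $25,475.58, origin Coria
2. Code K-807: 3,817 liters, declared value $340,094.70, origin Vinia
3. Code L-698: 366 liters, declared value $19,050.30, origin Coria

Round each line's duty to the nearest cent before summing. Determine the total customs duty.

Line 1 (C-435, Coria, 1,026 units, $25,475.58):
Base rate for C-435 is 12.5% + $3.43/unit.
Duty = $25,475.58 × 12.5% + 1,026 × $3.43 = $6,703.63.
Line 2 (K-807, Vinia, 3,817 liters, $340,094.70):
Base rate for K-807 is 8% + $3.25/liter.
Origin Vinia qualifies under the Solay–Vinia agreement and K-807 is covered: preferential rate 4.5% applies instead.
The additional-duty order on K-807 targets Junia, not Vinia; it does not apply.
Duty = $340,094.70 × 4.5% = $15,304.26.
Line 3 (L-698, Coria, 366 liters, $19,050.30):
Base rate for L-698 is 12%.
L-698 has an FTA preferential rate, but origin Coria is not Vinia; base rate stands.
The additional-duty order on L-698 targets Junia, not Coria; it does not apply.
Duty = $19,050.30 × 12% = $2,286.04.
Total = $6,703.63 + $15,304.26 + $2,286.04 = $24,293.93.

$24,293.93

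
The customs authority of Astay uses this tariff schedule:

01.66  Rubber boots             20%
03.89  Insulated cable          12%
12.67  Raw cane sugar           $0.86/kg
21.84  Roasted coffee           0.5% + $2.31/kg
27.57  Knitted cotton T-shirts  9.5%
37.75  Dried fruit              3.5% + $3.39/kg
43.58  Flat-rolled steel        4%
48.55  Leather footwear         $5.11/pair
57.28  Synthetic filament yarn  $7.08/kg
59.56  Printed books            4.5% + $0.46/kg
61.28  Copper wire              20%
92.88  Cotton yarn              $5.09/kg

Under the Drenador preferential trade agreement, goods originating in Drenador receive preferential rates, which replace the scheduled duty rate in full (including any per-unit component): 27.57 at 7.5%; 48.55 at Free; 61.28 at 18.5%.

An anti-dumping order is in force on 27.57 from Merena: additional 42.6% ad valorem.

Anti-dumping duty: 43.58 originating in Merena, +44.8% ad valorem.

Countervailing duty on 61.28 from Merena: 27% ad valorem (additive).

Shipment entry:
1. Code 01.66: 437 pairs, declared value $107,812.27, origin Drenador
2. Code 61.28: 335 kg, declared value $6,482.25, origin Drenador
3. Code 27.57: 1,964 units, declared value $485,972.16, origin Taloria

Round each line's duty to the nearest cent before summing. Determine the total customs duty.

Line 1 (01.66, Drenador, 437 pairs, $107,812.27):
Base rate for 01.66 is 20%.
Origin Drenador is the FTA partner but 01.66 is not on the preference list; base rate stands.
Duty = $107,812.27 × 20% = $21,562.45.
Line 2 (61.28, Drenador, 335 kg, $6,482.25):
Base rate for 61.28 is 20%.
Origin Drenador qualifies under the Astay–Drenador agreement and 61.28 is covered: preferential rate 18.5% applies instead.
The additional-duty order on 61.28 targets Merena, not Drenador; it does not apply.
Duty = $6,482.25 × 18.5% = $1,199.22.
Line 3 (27.57, Taloria, 1,964 units, $485,972.16):
Base rate for 27.57 is 9.5%.
27.57 has an FTA preferential rate, but origin Taloria is not Drenador; base rate stands.
The additional-duty order on 27.57 targets Merena, not Taloria; it does not apply.
Duty = $485,972.16 × 9.5% = $46,167.36.
Total = $21,562.45 + $1,199.22 + $46,167.36 = $68,929.03.

$68,929.03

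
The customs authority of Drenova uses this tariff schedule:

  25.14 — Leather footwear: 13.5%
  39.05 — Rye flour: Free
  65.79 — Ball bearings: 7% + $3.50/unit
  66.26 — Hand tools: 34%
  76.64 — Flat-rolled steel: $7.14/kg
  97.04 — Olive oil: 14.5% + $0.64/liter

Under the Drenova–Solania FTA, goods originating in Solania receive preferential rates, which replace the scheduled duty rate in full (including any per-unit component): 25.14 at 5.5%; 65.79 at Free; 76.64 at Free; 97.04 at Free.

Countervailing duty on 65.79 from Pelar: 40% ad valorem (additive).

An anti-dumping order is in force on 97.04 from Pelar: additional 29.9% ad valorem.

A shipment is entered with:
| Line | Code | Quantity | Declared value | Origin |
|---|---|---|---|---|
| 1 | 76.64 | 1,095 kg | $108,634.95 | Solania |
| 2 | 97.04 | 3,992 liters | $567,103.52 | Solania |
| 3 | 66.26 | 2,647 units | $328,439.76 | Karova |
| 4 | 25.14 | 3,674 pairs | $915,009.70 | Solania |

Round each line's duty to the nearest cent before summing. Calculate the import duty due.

$161,995.05

Line 1 (76.64, Solania, 1,095 kg, $108,634.95):
Base rate for 76.64 is $7.14/kg.
Origin Solania qualifies under the Drenova–Solania agreement and 76.64 is covered: preferential rate Free applies instead.
Duty = $108,634.95 × 0% = $0.00.
Line 2 (97.04, Solania, 3,992 liters, $567,103.52):
Base rate for 97.04 is 14.5% + $0.64/liter.
Origin Solania qualifies under the Drenova–Solania agreement and 97.04 is covered: preferential rate Free applies instead.
The additional-duty order on 97.04 targets Pelar, not Solania; it does not apply.
Duty = $567,103.52 × 0% = $0.00.
Line 3 (66.26, Karova, 2,647 units, $328,439.76):
Base rate for 66.26 is 34%.
Duty = $328,439.76 × 34% = $111,669.52.
Line 4 (25.14, Solania, 3,674 pairs, $915,009.70):
Base rate for 25.14 is 13.5%.
Origin Solania qualifies under the Drenova–Solania agreement and 25.14 is covered: preferential rate 5.5% applies instead.
Duty = $915,009.70 × 5.5% = $50,325.53.
Total = $0.00 + $0.00 + $111,669.52 + $50,325.53 = $161,995.05.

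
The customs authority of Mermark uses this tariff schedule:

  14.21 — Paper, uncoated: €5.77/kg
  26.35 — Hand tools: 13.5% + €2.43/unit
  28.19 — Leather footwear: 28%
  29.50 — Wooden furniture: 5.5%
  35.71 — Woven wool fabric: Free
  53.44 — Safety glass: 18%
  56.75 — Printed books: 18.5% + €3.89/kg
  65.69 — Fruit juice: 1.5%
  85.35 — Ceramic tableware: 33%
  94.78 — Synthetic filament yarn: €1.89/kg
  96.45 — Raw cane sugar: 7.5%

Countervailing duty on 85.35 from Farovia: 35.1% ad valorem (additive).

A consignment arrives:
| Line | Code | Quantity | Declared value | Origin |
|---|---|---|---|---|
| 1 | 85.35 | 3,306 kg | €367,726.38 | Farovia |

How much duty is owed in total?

€250,421.66

Line 1 (85.35, Farovia, 3,306 kg, €367,726.38):
Base rate for 85.35 is 33%.
Additional duty on 85.35 from Farovia: +35.1%. Applied ad valorem rate: 33% + 35.1% = 68.1%.
Duty = €367,726.38 × 68.1% = €250,421.66.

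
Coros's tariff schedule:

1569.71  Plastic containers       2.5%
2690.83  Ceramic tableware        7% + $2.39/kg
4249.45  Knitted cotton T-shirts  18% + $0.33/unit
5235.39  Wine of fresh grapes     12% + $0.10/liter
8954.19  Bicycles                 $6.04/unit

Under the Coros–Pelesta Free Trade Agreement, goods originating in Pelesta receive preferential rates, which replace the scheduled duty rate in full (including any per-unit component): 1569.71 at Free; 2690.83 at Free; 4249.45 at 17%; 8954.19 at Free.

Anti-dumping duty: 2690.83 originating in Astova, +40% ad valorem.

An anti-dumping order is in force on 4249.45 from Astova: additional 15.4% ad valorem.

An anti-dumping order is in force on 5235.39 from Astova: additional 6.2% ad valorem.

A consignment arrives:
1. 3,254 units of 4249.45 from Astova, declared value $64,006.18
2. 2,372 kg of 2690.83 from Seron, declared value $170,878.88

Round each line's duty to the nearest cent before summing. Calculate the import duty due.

Line 1 (4249.45, Astova, 3,254 units, $64,006.18):
Base rate for 4249.45 is 18% + $0.33/unit.
4249.45 has an FTA preferential rate, but origin Astova is not Pelesta; base rate stands.
Additional duty on 4249.45 from Astova: +15.4%. Applied ad valorem rate: 18% + 15.4% = 33.4%.
Duty = $64,006.18 × 33.4% + 3,254 × $0.33 = $22,451.88.
Line 2 (2690.83, Seron, 2,372 kg, $170,878.88):
Base rate for 2690.83 is 7% + $2.39/kg.
2690.83 has an FTA preferential rate, but origin Seron is not Pelesta; base rate stands.
The additional-duty order on 2690.83 targets Astova, not Seron; it does not apply.
Duty = $170,878.88 × 7% + 2,372 × $2.39 = $17,630.60.
Total = $22,451.88 + $17,630.60 = $40,082.48.

$40,082.48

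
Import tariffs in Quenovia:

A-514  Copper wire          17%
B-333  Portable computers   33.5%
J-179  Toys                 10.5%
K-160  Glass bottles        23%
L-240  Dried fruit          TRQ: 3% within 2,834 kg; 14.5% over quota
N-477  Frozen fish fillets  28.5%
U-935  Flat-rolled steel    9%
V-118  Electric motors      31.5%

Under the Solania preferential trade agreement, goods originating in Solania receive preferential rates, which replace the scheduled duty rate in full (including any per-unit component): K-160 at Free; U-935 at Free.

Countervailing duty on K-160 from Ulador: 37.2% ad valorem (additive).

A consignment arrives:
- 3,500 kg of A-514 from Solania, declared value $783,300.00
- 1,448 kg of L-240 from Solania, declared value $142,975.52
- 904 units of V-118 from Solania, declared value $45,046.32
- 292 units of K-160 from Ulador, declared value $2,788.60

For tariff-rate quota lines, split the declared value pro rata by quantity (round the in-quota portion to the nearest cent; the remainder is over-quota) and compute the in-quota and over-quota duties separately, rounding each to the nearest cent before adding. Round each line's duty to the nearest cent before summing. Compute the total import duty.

$153,318.60

Line 1 (A-514, Solania, 3,500 kg, $783,300.00):
Base rate for A-514 is 17%.
Origin Solania is the FTA partner but A-514 is not on the preference list; base rate stands.
Duty = $783,300.00 × 17% = $133,161.00.
Line 2 (L-240, Solania, 1,448 kg, $142,975.52):
Code L-240 is under a tariff-rate quota (threshold 2,834 kg). Quantity 1,448 kg is within the quota, so the in-quota rate 3% applies to the full value.
Duty = $142,975.52 × 3% = $4,289.27.
Line 3 (V-118, Solania, 904 units, $45,046.32):
Base rate for V-118 is 31.5%.
Origin Solania is the FTA partner but V-118 is not on the preference list; base rate stands.
Duty = $45,046.32 × 31.5% = $14,189.59.
Line 4 (K-160, Ulador, 292 units, $2,788.60):
Base rate for K-160 is 23%.
K-160 has an FTA preferential rate, but origin Ulador is not Solania; base rate stands.
Additional duty on K-160 from Ulador: +37.2%. Applied ad valorem rate: 23% + 37.2% = 60.2%.
Duty = $2,788.60 × 60.2% = $1,678.74.
Total = $133,161.00 + $4,289.27 + $14,189.59 + $1,678.74 = $153,318.60.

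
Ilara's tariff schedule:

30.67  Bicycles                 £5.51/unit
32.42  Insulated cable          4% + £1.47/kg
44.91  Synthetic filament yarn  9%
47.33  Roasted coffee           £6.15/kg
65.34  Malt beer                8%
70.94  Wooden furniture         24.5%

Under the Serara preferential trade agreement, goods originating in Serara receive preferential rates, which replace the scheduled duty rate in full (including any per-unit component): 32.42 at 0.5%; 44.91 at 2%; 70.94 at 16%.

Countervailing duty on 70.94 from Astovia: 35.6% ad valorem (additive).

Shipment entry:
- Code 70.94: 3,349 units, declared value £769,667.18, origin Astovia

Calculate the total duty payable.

£462,569.98

Line 1 (70.94, Astovia, 3,349 units, £769,667.18):
Base rate for 70.94 is 24.5%.
70.94 has an FTA preferential rate, but origin Astovia is not Serara; base rate stands.
Additional duty on 70.94 from Astovia: +35.6%. Applied ad valorem rate: 24.5% + 35.6% = 60.1%.
Duty = £769,667.18 × 60.1% = £462,569.98.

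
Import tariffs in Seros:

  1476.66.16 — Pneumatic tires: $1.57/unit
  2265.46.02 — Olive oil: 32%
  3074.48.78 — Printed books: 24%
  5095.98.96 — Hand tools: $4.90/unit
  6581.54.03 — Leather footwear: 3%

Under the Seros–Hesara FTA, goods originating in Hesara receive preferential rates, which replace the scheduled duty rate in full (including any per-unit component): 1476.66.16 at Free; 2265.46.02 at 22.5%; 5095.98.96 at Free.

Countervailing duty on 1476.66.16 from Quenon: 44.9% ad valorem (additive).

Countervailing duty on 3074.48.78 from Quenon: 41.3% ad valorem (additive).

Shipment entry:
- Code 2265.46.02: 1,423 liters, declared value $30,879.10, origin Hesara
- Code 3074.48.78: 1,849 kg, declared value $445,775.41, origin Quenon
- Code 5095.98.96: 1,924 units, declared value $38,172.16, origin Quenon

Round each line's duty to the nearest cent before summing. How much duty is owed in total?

$307,466.74

Line 1 (2265.46.02, Hesara, 1,423 liters, $30,879.10):
Base rate for 2265.46.02 is 32%.
Origin Hesara qualifies under the Seros–Hesara agreement and 2265.46.02 is covered: preferential rate 22.5% applies instead.
Duty = $30,879.10 × 22.5% = $6,947.80.
Line 2 (3074.48.78, Quenon, 1,849 kg, $445,775.41):
Base rate for 3074.48.78 is 24%.
Additional duty on 3074.48.78 from Quenon: +41.3%. Applied ad valorem rate: 24% + 41.3% = 65.3%.
Duty = $445,775.41 × 65.3% = $291,091.34.
Line 3 (5095.98.96, Quenon, 1,924 units, $38,172.16):
Base rate for 5095.98.96 is $4.90/unit.
5095.98.96 has an FTA preferential rate, but origin Quenon is not Hesara; base rate stands.
Duty = 1,924 × $4.90 = $9,427.60.
Total = $6,947.80 + $291,091.34 + $9,427.60 = $307,466.74.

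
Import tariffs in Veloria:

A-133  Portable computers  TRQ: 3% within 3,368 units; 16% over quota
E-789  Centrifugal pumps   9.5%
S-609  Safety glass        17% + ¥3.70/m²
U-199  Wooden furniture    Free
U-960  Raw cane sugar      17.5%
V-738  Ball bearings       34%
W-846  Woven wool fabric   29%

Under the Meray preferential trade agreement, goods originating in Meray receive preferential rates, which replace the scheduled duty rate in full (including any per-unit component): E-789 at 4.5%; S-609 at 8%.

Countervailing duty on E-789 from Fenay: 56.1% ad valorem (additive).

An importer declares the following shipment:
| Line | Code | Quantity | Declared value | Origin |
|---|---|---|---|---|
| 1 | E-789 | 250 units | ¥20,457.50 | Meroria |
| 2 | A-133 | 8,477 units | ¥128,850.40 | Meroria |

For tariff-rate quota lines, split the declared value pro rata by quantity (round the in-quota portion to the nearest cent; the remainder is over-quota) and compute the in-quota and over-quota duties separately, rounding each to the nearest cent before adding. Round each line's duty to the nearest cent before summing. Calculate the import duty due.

Line 1 (E-789, Meroria, 250 units, ¥20,457.50):
Base rate for E-789 is 9.5%.
E-789 has an FTA preferential rate, but origin Meroria is not Meray; base rate stands.
The additional-duty order on E-789 targets Fenay, not Meroria; it does not apply.
Duty = ¥20,457.50 × 9.5% = ¥1,943.46.
Line 2 (A-133, Meroria, 8,477 units, ¥128,850.40):
Code A-133 is under a tariff-rate quota (threshold 3,368 units). In-quota: 3,368 units at 3%; over-quota: 5,109 units at 16%.
Pro-rata value split: in-quota = ¥128,850.40 × 3,368/8,477 = ¥51,193.60; over-quota = ¥128,850.40 − ¥51,193.60 = ¥77,656.80.
In-quota duty = ¥51,193.60 × 3% = ¥1,535.81. Over-quota duty = ¥77,656.80 × 16% = ¥12,425.09.
Line duty = ¥1,535.81 + ¥12,425.09 = ¥13,960.90.
Total = ¥1,943.46 + ¥13,960.90 = ¥15,904.36.

¥15,904.36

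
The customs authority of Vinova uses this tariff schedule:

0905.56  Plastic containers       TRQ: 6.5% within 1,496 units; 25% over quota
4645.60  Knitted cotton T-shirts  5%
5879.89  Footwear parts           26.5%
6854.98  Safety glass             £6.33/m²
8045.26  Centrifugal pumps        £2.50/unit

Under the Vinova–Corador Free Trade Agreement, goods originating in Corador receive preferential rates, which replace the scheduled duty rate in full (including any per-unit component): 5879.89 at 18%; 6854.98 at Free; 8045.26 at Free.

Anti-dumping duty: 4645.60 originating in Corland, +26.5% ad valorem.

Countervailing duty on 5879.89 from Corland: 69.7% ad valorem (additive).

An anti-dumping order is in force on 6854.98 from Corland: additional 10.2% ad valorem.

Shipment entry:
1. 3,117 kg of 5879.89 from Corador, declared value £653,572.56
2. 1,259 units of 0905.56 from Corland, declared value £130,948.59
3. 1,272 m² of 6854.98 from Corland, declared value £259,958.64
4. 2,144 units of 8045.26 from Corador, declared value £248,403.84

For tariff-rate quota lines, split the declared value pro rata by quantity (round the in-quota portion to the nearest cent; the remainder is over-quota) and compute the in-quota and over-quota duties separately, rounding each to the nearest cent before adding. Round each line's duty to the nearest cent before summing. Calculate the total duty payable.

Line 1 (5879.89, Corador, 3,117 kg, £653,572.56):
Base rate for 5879.89 is 26.5%.
Origin Corador qualifies under the Vinova–Corador agreement and 5879.89 is covered: preferential rate 18% applies instead.
The additional-duty order on 5879.89 targets Corland, not Corador; it does not apply.
Duty = £653,572.56 × 18% = £117,643.06.
Line 2 (0905.56, Corland, 1,259 units, £130,948.59):
Code 0905.56 is under a tariff-rate quota (threshold 1,496 units). Quantity 1,259 units is within the quota, so the in-quota rate 6.5% applies to the full value.
Duty = £130,948.59 × 6.5% = £8,511.66.
Line 3 (6854.98, Corland, 1,272 m², £259,958.64):
Base rate for 6854.98 is £6.33/m².
6854.98 has an FTA preferential rate, but origin Corland is not Corador; base rate stands.
Additional duty on 6854.98 from Corland: +10.2% ad valorem. Applied ad valorem rate = 10.2%.
Duty = £259,958.64 × 10.2% + 1,272 × £6.33 = £34,567.54.
Line 4 (8045.26, Corador, 2,144 units, £248,403.84):
Base rate for 8045.26 is £2.50/unit.
Origin Corador qualifies under the Vinova–Corador agreement and 8045.26 is covered: preferential rate Free applies instead.
Duty = £248,403.84 × 0% = £0.00.
Total = £117,643.06 + £8,511.66 + £34,567.54 + £0.00 = £160,722.26.

£160,722.26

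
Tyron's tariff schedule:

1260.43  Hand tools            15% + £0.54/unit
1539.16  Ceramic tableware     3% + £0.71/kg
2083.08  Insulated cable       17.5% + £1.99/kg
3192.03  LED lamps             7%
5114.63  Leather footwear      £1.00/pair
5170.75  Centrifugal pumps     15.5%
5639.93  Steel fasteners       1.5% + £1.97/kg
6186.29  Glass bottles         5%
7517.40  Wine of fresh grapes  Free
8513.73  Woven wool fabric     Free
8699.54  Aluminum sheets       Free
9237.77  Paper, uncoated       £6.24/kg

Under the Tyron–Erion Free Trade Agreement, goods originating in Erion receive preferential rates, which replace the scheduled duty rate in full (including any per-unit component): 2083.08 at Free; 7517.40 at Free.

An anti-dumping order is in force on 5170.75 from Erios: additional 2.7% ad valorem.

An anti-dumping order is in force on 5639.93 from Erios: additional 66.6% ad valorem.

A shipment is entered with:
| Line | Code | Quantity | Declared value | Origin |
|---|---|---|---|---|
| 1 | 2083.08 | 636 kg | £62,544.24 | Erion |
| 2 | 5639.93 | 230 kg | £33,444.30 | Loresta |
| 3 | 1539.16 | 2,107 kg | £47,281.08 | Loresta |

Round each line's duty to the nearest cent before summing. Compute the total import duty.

£3,869.16

Line 1 (2083.08, Erion, 636 kg, £62,544.24):
Base rate for 2083.08 is 17.5% + £1.99/kg.
Origin Erion qualifies under the Tyron–Erion agreement and 2083.08 is covered: preferential rate Free applies instead.
Duty = £62,544.24 × 0% = £0.00.
Line 2 (5639.93, Loresta, 230 kg, £33,444.30):
Base rate for 5639.93 is 1.5% + £1.97/kg.
The additional-duty order on 5639.93 targets Erios, not Loresta; it does not apply.
Duty = £33,444.30 × 1.5% + 230 × £1.97 = £954.76.
Line 3 (1539.16, Loresta, 2,107 kg, £47,281.08):
Base rate for 1539.16 is 3% + £0.71/kg.
Duty = £47,281.08 × 3% + 2,107 × £0.71 = £2,914.40.
Total = £0.00 + £954.76 + £2,914.40 = £3,869.16.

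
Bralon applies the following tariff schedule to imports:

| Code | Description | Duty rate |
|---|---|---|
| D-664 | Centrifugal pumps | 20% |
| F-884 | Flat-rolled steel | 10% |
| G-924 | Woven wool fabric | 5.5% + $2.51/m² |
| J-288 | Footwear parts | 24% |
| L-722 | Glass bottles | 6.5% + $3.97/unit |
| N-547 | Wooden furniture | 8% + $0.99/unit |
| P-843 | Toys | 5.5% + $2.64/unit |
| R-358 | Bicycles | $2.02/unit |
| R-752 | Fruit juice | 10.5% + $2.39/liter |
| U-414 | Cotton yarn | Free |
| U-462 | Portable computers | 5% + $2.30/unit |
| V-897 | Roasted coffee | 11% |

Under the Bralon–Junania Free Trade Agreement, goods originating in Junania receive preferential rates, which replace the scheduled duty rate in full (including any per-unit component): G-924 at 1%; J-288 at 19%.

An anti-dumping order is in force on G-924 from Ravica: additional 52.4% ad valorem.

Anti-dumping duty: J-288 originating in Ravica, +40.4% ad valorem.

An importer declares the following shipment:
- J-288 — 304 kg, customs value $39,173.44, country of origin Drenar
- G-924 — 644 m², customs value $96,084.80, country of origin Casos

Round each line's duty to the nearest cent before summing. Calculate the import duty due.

Line 1 (J-288, Drenar, 304 kg, $39,173.44):
Base rate for J-288 is 24%.
J-288 has an FTA preferential rate, but origin Drenar is not Junania; base rate stands.
The additional-duty order on J-288 targets Ravica, not Drenar; it does not apply.
Duty = $39,173.44 × 24% = $9,401.63.
Line 2 (G-924, Casos, 644 m², $96,084.80):
Base rate for G-924 is 5.5% + $2.51/m².
G-924 has an FTA preferential rate, but origin Casos is not Junania; base rate stands.
The additional-duty order on G-924 targets Ravica, not Casos; it does not apply.
Duty = $96,084.80 × 5.5% + 644 × $2.51 = $6,901.10.
Total = $9,401.63 + $6,901.10 = $16,302.73.

$16,302.73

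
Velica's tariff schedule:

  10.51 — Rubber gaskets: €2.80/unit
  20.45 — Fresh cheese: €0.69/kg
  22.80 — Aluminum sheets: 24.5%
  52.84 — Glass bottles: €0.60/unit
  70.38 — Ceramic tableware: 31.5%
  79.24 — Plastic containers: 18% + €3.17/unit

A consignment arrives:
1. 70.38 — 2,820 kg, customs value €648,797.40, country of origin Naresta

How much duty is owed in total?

€204,371.18

Line 1 (70.38, Naresta, 2,820 kg, €648,797.40):
Base rate for 70.38 is 31.5%.
Duty = €648,797.40 × 31.5% = €204,371.18.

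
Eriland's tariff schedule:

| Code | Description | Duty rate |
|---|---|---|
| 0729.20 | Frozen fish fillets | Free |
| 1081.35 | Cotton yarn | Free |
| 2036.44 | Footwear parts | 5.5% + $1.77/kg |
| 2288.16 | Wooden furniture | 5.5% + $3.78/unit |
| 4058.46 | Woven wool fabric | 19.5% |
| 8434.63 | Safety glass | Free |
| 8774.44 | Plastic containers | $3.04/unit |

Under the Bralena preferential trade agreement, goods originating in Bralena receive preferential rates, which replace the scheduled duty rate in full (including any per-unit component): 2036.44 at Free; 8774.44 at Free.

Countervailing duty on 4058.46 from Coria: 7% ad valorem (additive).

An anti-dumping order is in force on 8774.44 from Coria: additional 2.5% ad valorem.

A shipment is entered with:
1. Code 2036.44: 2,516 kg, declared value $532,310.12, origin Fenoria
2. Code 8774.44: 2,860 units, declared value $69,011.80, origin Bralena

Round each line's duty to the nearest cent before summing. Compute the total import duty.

Line 1 (2036.44, Fenoria, 2,516 kg, $532,310.12):
Base rate for 2036.44 is 5.5% + $1.77/kg.
2036.44 has an FTA preferential rate, but origin Fenoria is not Bralena; base rate stands.
Duty = $532,310.12 × 5.5% + 2,516 × $1.77 = $33,730.38.
Line 2 (8774.44, Bralena, 2,860 units, $69,011.80):
Base rate for 8774.44 is $3.04/unit.
Origin Bralena qualifies under the Eriland–Bralena agreement and 8774.44 is covered: preferential rate Free applies instead.
The additional-duty order on 8774.44 targets Coria, not Bralena; it does not apply.
Duty = $69,011.80 × 0% = $0.00.
Total = $33,730.38 + $0.00 = $33,730.38.

$33,730.38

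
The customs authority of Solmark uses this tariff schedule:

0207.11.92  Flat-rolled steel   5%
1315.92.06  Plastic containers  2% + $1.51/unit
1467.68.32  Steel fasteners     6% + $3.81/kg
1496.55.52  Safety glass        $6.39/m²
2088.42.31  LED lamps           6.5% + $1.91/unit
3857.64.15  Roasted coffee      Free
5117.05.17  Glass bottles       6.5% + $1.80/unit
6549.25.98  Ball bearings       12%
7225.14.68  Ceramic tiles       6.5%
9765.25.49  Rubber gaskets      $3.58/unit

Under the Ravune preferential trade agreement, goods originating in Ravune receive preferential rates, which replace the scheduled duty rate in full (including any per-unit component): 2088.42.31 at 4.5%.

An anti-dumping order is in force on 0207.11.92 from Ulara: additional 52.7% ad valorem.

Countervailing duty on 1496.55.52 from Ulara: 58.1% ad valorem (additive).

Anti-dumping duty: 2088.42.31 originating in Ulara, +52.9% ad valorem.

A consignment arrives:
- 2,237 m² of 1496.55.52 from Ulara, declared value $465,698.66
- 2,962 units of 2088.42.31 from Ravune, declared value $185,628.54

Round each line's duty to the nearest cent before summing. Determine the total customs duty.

Line 1 (1496.55.52, Ulara, 2,237 m², $465,698.66):
Base rate for 1496.55.52 is $6.39/m².
Additional duty on 1496.55.52 from Ulara: +58.1% ad valorem. Applied ad valorem rate = 58.1%.
Duty = $465,698.66 × 58.1% + 2,237 × $6.39 = $284,865.35.
Line 2 (2088.42.31, Ravune, 2,962 units, $185,628.54):
Base rate for 2088.42.31 is 6.5% + $1.91/unit.
Origin Ravune qualifies under the Solmark–Ravune agreement and 2088.42.31 is covered: preferential rate 4.5% applies instead.
The additional-duty order on 2088.42.31 targets Ulara, not Ravune; it does not apply.
Duty = $185,628.54 × 4.5% = $8,353.28.
Total = $284,865.35 + $8,353.28 = $293,218.63.

$293,218.63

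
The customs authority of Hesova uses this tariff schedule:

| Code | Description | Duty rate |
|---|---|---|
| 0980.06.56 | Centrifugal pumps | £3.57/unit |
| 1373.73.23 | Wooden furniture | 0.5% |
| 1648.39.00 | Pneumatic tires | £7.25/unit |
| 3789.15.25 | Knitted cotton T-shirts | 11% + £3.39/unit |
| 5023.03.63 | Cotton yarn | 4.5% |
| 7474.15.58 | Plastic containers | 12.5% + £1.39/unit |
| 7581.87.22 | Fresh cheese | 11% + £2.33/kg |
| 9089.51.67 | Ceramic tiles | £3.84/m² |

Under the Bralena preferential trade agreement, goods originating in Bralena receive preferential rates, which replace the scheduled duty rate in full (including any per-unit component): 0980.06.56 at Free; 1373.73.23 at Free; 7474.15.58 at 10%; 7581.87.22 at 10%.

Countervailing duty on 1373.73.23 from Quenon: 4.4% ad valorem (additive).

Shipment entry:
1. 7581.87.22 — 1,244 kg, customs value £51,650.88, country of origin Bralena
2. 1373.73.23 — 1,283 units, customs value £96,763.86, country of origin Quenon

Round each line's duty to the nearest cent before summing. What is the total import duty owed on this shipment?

Line 1 (7581.87.22, Bralena, 1,244 kg, £51,650.88):
Base rate for 7581.87.22 is 11% + £2.33/kg.
Origin Bralena qualifies under the Hesova–Bralena agreement and 7581.87.22 is covered: preferential rate 10% applies instead.
Duty = £51,650.88 × 10% = £5,165.09.
Line 2 (1373.73.23, Quenon, 1,283 units, £96,763.86):
Base rate for 1373.73.23 is 0.5%.
1373.73.23 has an FTA preferential rate, but origin Quenon is not Bralena; base rate stands.
Additional duty on 1373.73.23 from Quenon: +4.4%. Applied ad valorem rate: 0.5% + 4.4% = 4.9%.
Duty = £96,763.86 × 4.9% = £4,741.43.
Total = £5,165.09 + £4,741.43 = £9,906.52.

£9,906.52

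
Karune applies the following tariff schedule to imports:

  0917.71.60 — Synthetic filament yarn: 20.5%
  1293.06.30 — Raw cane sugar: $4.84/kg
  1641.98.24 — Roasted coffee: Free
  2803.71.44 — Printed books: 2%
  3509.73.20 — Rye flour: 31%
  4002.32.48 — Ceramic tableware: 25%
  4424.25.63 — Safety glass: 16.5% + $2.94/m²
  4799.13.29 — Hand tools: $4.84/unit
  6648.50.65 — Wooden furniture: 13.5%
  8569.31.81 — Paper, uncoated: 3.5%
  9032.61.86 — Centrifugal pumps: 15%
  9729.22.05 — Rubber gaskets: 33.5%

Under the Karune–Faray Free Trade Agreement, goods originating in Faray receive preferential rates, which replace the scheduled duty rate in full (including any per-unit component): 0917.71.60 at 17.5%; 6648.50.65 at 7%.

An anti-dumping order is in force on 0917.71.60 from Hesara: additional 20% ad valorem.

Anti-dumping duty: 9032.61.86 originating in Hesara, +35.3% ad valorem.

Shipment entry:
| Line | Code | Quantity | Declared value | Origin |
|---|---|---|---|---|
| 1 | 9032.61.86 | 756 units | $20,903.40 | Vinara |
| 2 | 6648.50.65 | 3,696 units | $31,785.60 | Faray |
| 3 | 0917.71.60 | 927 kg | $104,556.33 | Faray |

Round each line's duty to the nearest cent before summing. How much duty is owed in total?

$23,657.86

Line 1 (9032.61.86, Vinara, 756 units, $20,903.40):
Base rate for 9032.61.86 is 15%.
The additional-duty order on 9032.61.86 targets Hesara, not Vinara; it does not apply.
Duty = $20,903.40 × 15% = $3,135.51.
Line 2 (6648.50.65, Faray, 3,696 units, $31,785.60):
Base rate for 6648.50.65 is 13.5%.
Origin Faray qualifies under the Karune–Faray agreement and 6648.50.65 is covered: preferential rate 7% applies instead.
Duty = $31,785.60 × 7% = $2,224.99.
Line 3 (0917.71.60, Faray, 927 kg, $104,556.33):
Base rate for 0917.71.60 is 20.5%.
Origin Faray qualifies under the Karune–Faray agreement and 0917.71.60 is covered: preferential rate 17.5% applies instead.
The additional-duty order on 0917.71.60 targets Hesara, not Faray; it does not apply.
Duty = $104,556.33 × 17.5% = $18,297.36.
Total = $3,135.51 + $2,224.99 + $18,297.36 = $23,657.86.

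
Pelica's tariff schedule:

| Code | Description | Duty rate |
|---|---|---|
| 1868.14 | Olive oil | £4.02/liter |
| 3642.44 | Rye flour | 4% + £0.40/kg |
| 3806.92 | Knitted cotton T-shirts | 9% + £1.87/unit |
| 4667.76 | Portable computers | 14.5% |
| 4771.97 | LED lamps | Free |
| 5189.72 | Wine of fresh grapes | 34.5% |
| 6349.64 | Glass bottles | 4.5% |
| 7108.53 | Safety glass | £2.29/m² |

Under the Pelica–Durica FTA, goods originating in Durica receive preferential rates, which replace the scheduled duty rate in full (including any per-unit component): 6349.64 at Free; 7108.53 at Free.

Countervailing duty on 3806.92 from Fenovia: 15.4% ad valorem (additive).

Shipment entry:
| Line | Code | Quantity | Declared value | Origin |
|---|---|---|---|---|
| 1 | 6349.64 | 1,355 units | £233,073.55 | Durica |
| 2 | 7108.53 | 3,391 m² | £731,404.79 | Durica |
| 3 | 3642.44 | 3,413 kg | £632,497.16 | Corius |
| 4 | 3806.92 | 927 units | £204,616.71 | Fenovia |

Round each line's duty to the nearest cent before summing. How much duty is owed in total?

Line 1 (6349.64, Durica, 1,355 units, £233,073.55):
Base rate for 6349.64 is 4.5%.
Origin Durica qualifies under the Pelica–Durica agreement and 6349.64 is covered: preferential rate Free applies instead.
Duty = £233,073.55 × 0% = £0.00.
Line 2 (7108.53, Durica, 3,391 m², £731,404.79):
Base rate for 7108.53 is £2.29/m².
Origin Durica qualifies under the Pelica–Durica agreement and 7108.53 is covered: preferential rate Free applies instead.
Duty = £731,404.79 × 0% = £0.00.
Line 3 (3642.44, Corius, 3,413 kg, £632,497.16):
Base rate for 3642.44 is 4% + £0.40/kg.
Duty = £632,497.16 × 4% + 3,413 × £0.40 = £26,665.09.
Line 4 (3806.92, Fenovia, 927 units, £204,616.71):
Base rate for 3806.92 is 9% + £1.87/unit.
Additional duty on 3806.92 from Fenovia: +15.4%. Applied ad valorem rate: 9% + 15.4% = 24.4%.
Duty = £204,616.71 × 24.4% + 927 × £1.87 = £51,659.97.
Total = £0.00 + £0.00 + £26,665.09 + £51,659.97 = £78,325.06.

£78,325.06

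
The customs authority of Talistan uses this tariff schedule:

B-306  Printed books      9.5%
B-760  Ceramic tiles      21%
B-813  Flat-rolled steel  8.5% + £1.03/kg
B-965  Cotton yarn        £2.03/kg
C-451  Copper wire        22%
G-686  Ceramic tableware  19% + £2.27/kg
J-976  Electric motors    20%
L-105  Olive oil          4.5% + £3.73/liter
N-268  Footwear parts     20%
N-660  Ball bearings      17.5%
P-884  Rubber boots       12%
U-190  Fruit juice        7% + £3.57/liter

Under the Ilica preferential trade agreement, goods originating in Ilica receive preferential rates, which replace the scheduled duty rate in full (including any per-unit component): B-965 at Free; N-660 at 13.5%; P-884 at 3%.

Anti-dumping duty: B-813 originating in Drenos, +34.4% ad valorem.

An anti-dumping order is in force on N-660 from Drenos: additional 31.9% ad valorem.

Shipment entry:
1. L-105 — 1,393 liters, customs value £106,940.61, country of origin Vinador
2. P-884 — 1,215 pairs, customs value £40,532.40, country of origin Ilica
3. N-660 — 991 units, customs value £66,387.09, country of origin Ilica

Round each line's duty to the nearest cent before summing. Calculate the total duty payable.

Line 1 (L-105, Vinador, 1,393 liters, £106,940.61):
Base rate for L-105 is 4.5% + £3.73/liter.
Duty = £106,940.61 × 4.5% + 1,393 × £3.73 = £10,008.22.
Line 2 (P-884, Ilica, 1,215 pairs, £40,532.40):
Base rate for P-884 is 12%.
Origin Ilica qualifies under the Talistan–Ilica agreement and P-884 is covered: preferential rate 3% applies instead.
Duty = £40,532.40 × 3% = £1,215.97.
Line 3 (N-660, Ilica, 991 units, £66,387.09):
Base rate for N-660 is 17.5%.
Origin Ilica qualifies under the Talistan–Ilica agreement and N-660 is covered: preferential rate 13.5% applies instead.
The additional-duty order on N-660 targets Drenos, not Ilica; it does not apply.
Duty = £66,387.09 × 13.5% = £8,962.26.
Total = £10,008.22 + £1,215.97 + £8,962.26 = £20,186.45.

£20,186.45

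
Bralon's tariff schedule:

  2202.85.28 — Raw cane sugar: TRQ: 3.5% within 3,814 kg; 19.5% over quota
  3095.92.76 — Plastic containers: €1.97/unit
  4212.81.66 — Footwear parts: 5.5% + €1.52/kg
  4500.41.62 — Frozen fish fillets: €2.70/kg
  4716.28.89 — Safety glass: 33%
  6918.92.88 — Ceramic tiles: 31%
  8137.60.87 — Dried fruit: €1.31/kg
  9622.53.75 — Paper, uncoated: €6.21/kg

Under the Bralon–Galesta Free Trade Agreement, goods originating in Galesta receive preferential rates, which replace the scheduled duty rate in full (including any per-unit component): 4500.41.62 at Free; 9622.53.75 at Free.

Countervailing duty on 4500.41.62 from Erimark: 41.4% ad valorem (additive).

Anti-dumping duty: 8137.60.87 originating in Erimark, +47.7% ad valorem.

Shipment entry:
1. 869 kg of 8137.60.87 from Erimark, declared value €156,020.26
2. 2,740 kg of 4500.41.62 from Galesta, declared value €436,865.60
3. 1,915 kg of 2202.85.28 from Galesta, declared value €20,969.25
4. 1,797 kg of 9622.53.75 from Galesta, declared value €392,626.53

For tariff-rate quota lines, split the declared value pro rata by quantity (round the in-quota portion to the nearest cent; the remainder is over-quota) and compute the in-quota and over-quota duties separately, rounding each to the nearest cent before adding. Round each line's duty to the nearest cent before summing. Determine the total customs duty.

Line 1 (8137.60.87, Erimark, 869 kg, €156,020.26):
Base rate for 8137.60.87 is €1.31/kg.
Additional duty on 8137.60.87 from Erimark: +47.7% ad valorem. Applied ad valorem rate = 47.7%.
Duty = €156,020.26 × 47.7% + 869 × €1.31 = €75,560.05.
Line 2 (4500.41.62, Galesta, 2,740 kg, €436,865.60):
Base rate for 4500.41.62 is €2.70/kg.
Origin Galesta qualifies under the Bralon–Galesta agreement and 4500.41.62 is covered: preferential rate Free applies instead.
The additional-duty order on 4500.41.62 targets Erimark, not Galesta; it does not apply.
Duty = €436,865.60 × 0% = €0.00.
Line 3 (2202.85.28, Galesta, 1,915 kg, €20,969.25):
Code 2202.85.28 is under a tariff-rate quota (threshold 3,814 kg). Quantity 1,915 kg is within the quota, so the in-quota rate 3.5% applies to the full value.
Duty = €20,969.25 × 3.5% = €733.92.
Line 4 (9622.53.75, Galesta, 1,797 kg, €392,626.53):
Base rate for 9622.53.75 is €6.21/kg.
Origin Galesta qualifies under the Bralon–Galesta agreement and 9622.53.75 is covered: preferential rate Free applies instead.
Duty = €392,626.53 × 0% = €0.00.
Total = €75,560.05 + €0.00 + €733.92 + €0.00 = €76,293.97.

€76,293.97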